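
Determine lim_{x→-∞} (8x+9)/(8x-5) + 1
Evaluate the dominant behaviour as x → -∞; each term tends to a finite value or vanishes.
Limit = 2.

Final answer: 2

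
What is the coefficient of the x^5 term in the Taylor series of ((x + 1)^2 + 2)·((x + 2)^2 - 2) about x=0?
Expand to order 5: ((x + 1)^2 + 2)·((x + 2)^2 - 2) = x^4 + 6·x^3 + 13·x^2 + 16·x + 6 + O(x^6).
The coefficient of x^5 is 0.

Final answer: 0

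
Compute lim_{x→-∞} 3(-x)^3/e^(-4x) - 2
The quotient is an ∞/∞ indeterminate form as x → -∞.
Compare growth rates of the dominant terms (exponentials ≫ polynomials ≫ logarithms), or apply L'Hôpital's rule; the quotient → 0.
Adding the constant: 0 - 2 = -2. Limit = -2.

Final answer: -2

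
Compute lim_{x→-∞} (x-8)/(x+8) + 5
Evaluate the dominant behaviour as x → -∞; each term tends to a finite value or vanishes.
Limit = 6.

Final answer: 6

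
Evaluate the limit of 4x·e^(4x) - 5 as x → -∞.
The product is a 0·∞ indeterminate form at x → -∞.
Rewrite the product as 4x / e^(-4x) (an ∞/∞ form) and apply L'Hôpital, or use the standard hierarchy e^(4|x|) ≫ |x| as x → -∞.
The indeterminate product → 0, so the limit = -5.

Final answer: -5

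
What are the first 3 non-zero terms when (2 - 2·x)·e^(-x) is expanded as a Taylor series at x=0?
3·x^2 - 4·x + 2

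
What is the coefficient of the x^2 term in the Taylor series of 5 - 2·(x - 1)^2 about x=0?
Expand to order 2: 5 - 2·(x - 1)^2 = -2·x^2 + 4·x + 3 + O(x^3).
The coefficient of x^2 is -2.

Final answer: -2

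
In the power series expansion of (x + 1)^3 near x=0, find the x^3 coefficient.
Expand to order 3: (x + 1)^3 = x^3 + 3·x^2 + 3·x + 1 + O(x^4).
The coefficient of x^3 is 1.

Final answer: 1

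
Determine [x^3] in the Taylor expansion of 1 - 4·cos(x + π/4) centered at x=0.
Expand to order 3: 1 - 4·cos(x + π/4) = -√(2)·x^3/3 + √(2)·x^2 + 2·√(2)·x - 2·√(2) + 1 + O(x^4).
The coefficient of x^3 is -√(2)/3.

Final answer: -√(2)/3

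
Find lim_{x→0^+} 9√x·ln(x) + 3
The product is a 0·∞ indeterminate form at x → 0⁺.
Rewrite the product as 9·ln(x) / x^(-1/2) and apply L'Hôpital, or use the standard hierarchy x^(-1/2) ≫ |ln x| as x → 0⁺.
The indeterminate product → 0, so the limit = 3.

Final answer: 3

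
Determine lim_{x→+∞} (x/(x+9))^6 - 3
As x → +∞: x/(x+9) = 1/(1 + 9/x) → 1, and the 6th power of a limit-1 base also → 1; with the additive constant, 1 - 3 = -2.
Limit = -2.

Final answer: -2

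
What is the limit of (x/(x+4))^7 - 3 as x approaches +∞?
As x → +∞: x/(x+4) = 1/(1 + 4/x) → 1, and the 7th power of a limit-1 base also → 1; with the additive constant, 1 - 3 = -2.
Limit = -2.

Final answer: -2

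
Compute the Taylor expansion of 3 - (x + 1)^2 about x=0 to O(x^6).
-x^2 - 2·x + 2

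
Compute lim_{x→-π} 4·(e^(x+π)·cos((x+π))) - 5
Direct substitution at x = -π gives -1.

Final answer: -1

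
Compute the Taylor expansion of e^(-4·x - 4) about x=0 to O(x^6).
-128·x^5·e^(-4)/15 + 32·x^4·e^(-4)/3 - 32·x^3·e^(-4)/3 + 8·x^2·e^(-4) - 4·x·e^(-4) + e^(-4)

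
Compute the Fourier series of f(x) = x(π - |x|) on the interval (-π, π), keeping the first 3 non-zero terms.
8·sin(x)/π + 8·sin(3·x)/(27·π) + 8·sin(5·x)/(125·π)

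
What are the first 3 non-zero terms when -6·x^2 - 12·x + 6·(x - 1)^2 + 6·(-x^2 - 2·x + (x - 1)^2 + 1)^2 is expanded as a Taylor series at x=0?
96·x^2 - 120·x + 30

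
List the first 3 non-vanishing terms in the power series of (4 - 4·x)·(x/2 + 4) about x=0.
-2·x^2 - 14·x + 16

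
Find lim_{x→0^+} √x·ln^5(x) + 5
The product is a 0·∞ indeterminate form at x → 0⁺.
Rewrite the product as ln^5(x) / x^(-1/2) and apply L'Hôpital, or use the standard hierarchy x^(-1/2) ≫ |ln x|^5 as x → 0⁺.
The indeterminate product → 0, so the limit = 5.

Final answer: 5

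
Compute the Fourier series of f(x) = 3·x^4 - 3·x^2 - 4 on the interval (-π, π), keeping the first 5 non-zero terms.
(156 - 24·π^2)·cos(x) + (-12 + 6·π^2)·cos(2·x) + (28/9 - 8·π^2/3)·cos(3·x) + (-21/16 + 3·π^2/2)·cos(4·x) - π^2 - 4 + 3·π^4/5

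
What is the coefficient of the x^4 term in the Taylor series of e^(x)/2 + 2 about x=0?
Expand to order 4: e^(x)/2 + 2 = x^4/48 + x^3/12 + x^2/4 + x/2 + 5/2 + O(x^5).
The coefficient of x^4 is 1/48.

Final answer: 1/48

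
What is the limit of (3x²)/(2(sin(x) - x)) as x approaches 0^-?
Both numerator and denominator → 0 as x → 0^-; this is a 0/0 indeterminate form.
Expand each to leading order near x = 0: numerator ~ 3·x^2, denominator ~ -x^3/3.
The limit of the ratio is ∞.

Final answer: ∞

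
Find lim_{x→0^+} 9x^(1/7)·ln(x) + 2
The product is a 0·∞ indeterminate form at x → 0⁺.
Rewrite the product as 9·ln(x) / x^(-1/7) and apply L'Hôpital, or use the standard hierarchy x^(-1/7) ≫ |ln x| as x → 0⁺.
The indeterminate product → 0, so the limit = 2.

Final answer: 2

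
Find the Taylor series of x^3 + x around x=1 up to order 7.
2 + 4·(x - 1) + 3·(x - 1)^2 + (x - 1)^3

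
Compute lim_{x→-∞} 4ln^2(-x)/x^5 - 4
The quotient is an ∞/∞ indeterminate form as x → -∞.
Compare growth rates of the dominant terms (exponentials ≫ polynomials ≫ logarithms), or apply L'Hôpital's rule; the quotient → 0.
Adding the constant: 0 - 4 = -4. Limit = -4.

Final answer: -4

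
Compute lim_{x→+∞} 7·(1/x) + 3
Evaluate the dominant behaviour as x → +∞; each term tends to a finite value or vanishes.
Limit = 3.

Final answer: 3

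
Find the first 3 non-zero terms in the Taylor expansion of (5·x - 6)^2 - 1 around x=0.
25·x^2 - 60·x + 35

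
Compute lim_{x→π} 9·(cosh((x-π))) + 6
Direct substitution at x = π gives 15.

Final answer: 15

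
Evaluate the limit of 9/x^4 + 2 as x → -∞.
Evaluate the dominant behaviour as x → -∞; each term tends to a finite value or vanishes.
Limit = 2.

Final answer: 2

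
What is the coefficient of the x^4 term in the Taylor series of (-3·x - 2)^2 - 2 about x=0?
Expand to order 4: (-3·x - 2)^2 - 2 = 9·x^2 + 12·x + 2 + O(x^5).
The coefficient of x^4 is 0.

Final answer: 0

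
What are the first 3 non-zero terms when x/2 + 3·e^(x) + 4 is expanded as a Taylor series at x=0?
3·x^2/2 + 7·x/2 + 7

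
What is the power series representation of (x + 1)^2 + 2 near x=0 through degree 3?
x^2 + 2·x + 3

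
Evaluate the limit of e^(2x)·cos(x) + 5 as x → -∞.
Evaluate the dominant behaviour as x → -∞; each term tends to a finite value or vanishes.
Limit = 5.

Final answer: 5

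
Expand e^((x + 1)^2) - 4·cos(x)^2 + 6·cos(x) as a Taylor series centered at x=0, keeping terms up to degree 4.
x^4·(-13/12 + 19·e/6) + 10·e·x^3/3 + x^2·(1 + 3·e) + 2·e·x + 2 + e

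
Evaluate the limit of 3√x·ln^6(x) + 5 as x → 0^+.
The product is a 0·∞ indeterminate form at x → 0⁺.
Rewrite the product as 3·ln^6(x) / x^(-1/2) and apply L'Hôpital, or use the standard hierarchy x^(-1/2) ≫ |ln x|^6 as x → 0⁺.
The indeterminate product → 0, so the limit = 5.

Final answer: 5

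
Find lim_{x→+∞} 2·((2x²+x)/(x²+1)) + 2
Evaluate the dominant behaviour as x → +∞; each term tends to a finite value or vanishes.
Limit = 6.

Final answer: 6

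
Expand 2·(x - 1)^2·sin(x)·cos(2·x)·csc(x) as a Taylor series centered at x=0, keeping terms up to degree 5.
-8·x^5/3 - 8·x^4/3 + 8·x^3 - 2·x^2 - 4·x + 2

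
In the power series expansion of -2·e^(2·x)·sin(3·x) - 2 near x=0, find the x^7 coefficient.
Expand to order 7: -2·e^(2·x)·sin(3·x) - 2 = -1483·x^7/840 + 23·x^6/10 + 199·x^5/20 + 10·x^4 - 3·x^3 - 12·x^2 - 6·x - 2 + O(x^8).
The coefficient of x^7 is -1483/840.

Final answer: -1483/840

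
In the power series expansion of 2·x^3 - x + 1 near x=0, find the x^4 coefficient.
Expand to order 4: 2·x^3 - x + 1 = 2·x^3 - x + 1 + O(x^5).
The coefficient of x^4 is 0.

Final answer: 0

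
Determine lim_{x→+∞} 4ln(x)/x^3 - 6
The quotient is an ∞/∞ indeterminate form as x → +∞.
The polynomial denominator x^3 dominates the logarithmic numerator (any positive power of x ≫ ln(x) as x → ∞), so the quotient → 0.
Adding the constant: 0 - 6 = -6. Limit = -6.

Final answer: -6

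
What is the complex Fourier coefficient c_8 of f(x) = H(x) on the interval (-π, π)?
Compute the real Fourier coefficients first: a_8 = 0, b_8 = 0.
Then c_8 = (a_8 − i·b_8)/2 = 0.

Final answer: 0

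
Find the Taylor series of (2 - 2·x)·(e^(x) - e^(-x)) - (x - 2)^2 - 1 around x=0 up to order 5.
x^5/30 - 2·x^4/3 + 2·x^3/3 - 5·x^2 + 8·x - 5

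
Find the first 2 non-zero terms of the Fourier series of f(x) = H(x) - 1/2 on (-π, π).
2·sin(x)/π + 2·sin(3·x)/(3·π)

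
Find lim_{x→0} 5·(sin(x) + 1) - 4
Direct substitution at x = 0 gives 1.

Final answer: 1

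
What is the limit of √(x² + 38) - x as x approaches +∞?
This is an ∞ − ∞ indeterminate form.
Multiply and divide by the conjugate √(x²+38) + x; the x² terms cancel, leaving 38/(√(x²+38)+x) → 0.
Limit = 0.

Final answer: 0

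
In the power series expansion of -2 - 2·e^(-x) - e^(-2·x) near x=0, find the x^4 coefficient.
Expand to order 4: -2 - 2·e^(-x) - e^(-2·x) = -3·x^4/4 + 5·x^3/3 - 3·x^2 + 4·x - 5 + O(x^5).
The coefficient of x^4 is -3/4.

Final answer: -3/4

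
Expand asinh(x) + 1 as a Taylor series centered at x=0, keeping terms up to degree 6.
3·x^5/40 - x^3/6 + x + 1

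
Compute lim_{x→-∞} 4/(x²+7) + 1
Evaluate the dominant behaviour as x → -∞; each term tends to a finite value or vanishes.
Limit = 1.

Final answer: 1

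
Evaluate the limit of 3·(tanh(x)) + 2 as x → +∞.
Evaluate the dominant behaviour as x → +∞; each term tends to a finite value or vanishes.
Limit = 5.

Final answer: 5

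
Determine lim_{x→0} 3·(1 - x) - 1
Direct substitution at x = 0 gives 2.

Final answer: 2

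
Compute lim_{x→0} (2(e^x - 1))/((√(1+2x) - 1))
Both numerator and denominator → 0 as x → 0; this is a 0/0 indeterminate form.
Expand each to leading order near x = 0: numerator ~ 2·x, denominator ~ x.
The limit of the ratio is 2.

Final answer: 2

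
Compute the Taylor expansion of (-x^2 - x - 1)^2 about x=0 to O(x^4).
2·x^3 + 3·x^2 + 2·x + 1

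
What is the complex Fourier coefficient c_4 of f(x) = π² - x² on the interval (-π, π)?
Compute the real Fourier coefficients first: a_4 = -1/4, b_4 = 0.
Then c_4 = (a_4 − i·b_4)/2 = -1/8.

Final answer: -1/8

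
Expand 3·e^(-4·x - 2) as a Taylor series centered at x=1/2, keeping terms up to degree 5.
3·e^(-4) - 12·e^(-4)·(x - 1/2) + 24·e^(-4)·(x - 1/2)^2 - 32·e^(-4)·(x - 1/2)^3 + 32·e^(-4)·(x - 1/2)^4 - 128·e^(-4)·(x - 1/2)^5/5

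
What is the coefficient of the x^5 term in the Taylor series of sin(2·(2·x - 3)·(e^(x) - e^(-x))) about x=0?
-15457/10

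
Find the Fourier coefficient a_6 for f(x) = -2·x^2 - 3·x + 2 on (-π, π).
a_6 = (1/π) ∫_{-π}^{π} f(x)·cos(6x) dx.
Evaluate the integral (use parity and integration by parts as needed): a_6 = -2/9.

Final answer: -2/9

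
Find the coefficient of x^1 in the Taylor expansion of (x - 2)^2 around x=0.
Expand to order 1: (x - 2)^2 = 4 - 4·x + O(x^2).
The coefficient of x^1 is -4.

Final answer: -4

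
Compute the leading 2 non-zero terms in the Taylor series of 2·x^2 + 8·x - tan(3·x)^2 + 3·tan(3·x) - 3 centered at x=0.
17·x - 3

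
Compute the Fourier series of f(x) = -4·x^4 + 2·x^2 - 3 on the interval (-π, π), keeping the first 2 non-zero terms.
(-200 + 32·π^2)·cos(x) - 4·π^4/5 - 3 + 2·π^2/3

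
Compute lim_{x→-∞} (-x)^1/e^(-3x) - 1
The quotient is an ∞/∞ indeterminate form as x → -∞.
Compare growth rates of the dominant terms (exponentials ≫ polynomials ≫ logarithms), or apply L'Hôpital's rule; the quotient → 0.
Adding the constant: 0 - 1 = -1. Limit = -1.

Final answer: -1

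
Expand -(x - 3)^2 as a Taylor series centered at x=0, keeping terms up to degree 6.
-x^2 + 6·x - 9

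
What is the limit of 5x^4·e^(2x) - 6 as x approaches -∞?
The product is a 0·∞ indeterminate form at x → -∞.
Rewrite the product as 5x^4 / e^(-2x) (an ∞/∞ form) and apply L'Hôpital, or use the standard hierarchy e^(2|x|) ≫ |x^4| as x → -∞.
The indeterminate product → 0, so the limit = -6.

Final answer: -6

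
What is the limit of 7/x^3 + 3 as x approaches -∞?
Evaluate the dominant behaviour as x → -∞; each term tends to a finite value or vanishes.
Limit = 3.

Final answer: 3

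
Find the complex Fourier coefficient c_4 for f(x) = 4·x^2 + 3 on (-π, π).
Compute the real Fourier coefficients first: a_4 = 1, b_4 = 0.
Then c_4 = (a_4 − i·b_4)/2 = 1/2.

Final answer: 1/2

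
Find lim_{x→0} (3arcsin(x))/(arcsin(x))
Both numerator and denominator → 0 as x → 0; this is a 0/0 indeterminate form.
Expand each to leading order near x = 0: numerator ~ 3·x, denominator ~ x.
The limit of the ratio is 3.

Final answer: 3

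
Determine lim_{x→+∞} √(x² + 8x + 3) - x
This is an ∞ − ∞ indeterminate form.
Multiply and divide by the conjugate √(x²+8x + 3) + x; the x² terms cancel, leaving (8x + 3)/(√(x²+8x + 3)+x) → 8/2 = 4.
Limit = 4.

Final answer: 4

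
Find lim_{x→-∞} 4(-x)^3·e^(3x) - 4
The product is a 0·∞ indeterminate form at x → -∞.
Rewrite the product as 4(-x)^3 / e^(-3x) (an ∞/∞ form) and apply L'Hôpital, or use the standard hierarchy e^(3|x|) ≫ |(-x)^3| as x → -∞.
The indeterminate product → 0, so the limit = -4.

Final answer: -4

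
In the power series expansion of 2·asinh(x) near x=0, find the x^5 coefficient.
Expand to order 5: 2·asinh(x) = 3·x^5/20 - x^3/3 + 2·x + O(x^6).
The coefficient of x^5 is 3/20.

Final answer: 3/20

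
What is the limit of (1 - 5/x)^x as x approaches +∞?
As x → +∞: this is the defining limit (1 - 5/x)^x → e^(-5).
Limit = e^(-5).

Final answer: e^(-5)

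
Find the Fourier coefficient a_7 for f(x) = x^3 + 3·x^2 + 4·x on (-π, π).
a_7 = (1/π) ∫_{-π}^{π} f(x)·cos(7x) dx.
Evaluate the integral (use parity and integration by parts as needed): a_7 = -12/49.

Final answer: -12/49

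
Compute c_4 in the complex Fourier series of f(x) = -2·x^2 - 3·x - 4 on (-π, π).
Compute the real Fourier coefficients first: a_4 = -1/2, b_4 = 3/2.
Then c_4 = (a_4 − i·b_4)/2 = -1/4 - 3·i/4.

Final answer: -1/4 - 3·i/4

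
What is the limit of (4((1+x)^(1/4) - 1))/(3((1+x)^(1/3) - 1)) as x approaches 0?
Both numerator and denominator → 0 as x → 0; this is a 0/0 indeterminate form.
Expand each to leading order near x = 0: numerator ~ x, denominator ~ x.
The limit of the ratio is 1.

Final answer: 1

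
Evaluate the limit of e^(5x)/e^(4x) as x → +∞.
This is an ∞/∞ indeterminate form as x → +∞.
Rewrite e^(5x)/e^(4x) = e^((5−4)x) = e^(x); the exponent coefficient is 1 > 0 so e^(x) → ∞.
Limit = ∞.

Final answer: ∞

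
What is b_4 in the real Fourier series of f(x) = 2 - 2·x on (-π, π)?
b_4 = (1/π) ∫_{-π}^{π} f(x)·sin(4x) dx.
Evaluate the integral (use parity and integration by parts as needed): b_4 = 1.

Final answer: 1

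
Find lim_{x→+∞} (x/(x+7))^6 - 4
As x → +∞: x/(x+7) = 1/(1 + 7/x) → 1, and the 6th power of a limit-1 base also → 1; with the additive constant, 1 - 4 = -3.
Limit = -3.

Final answer: -3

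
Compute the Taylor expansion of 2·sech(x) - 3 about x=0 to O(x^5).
5·x^4/12 - x^2 - 1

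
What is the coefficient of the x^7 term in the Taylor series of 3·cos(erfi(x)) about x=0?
Expand to order 7: 3·cos(erfi(x)) = x^6·(-28/(15·π) - 4/(15·π^3) + 8/(3·π^2)) + x^4·(-4/π + 2/π^2) - 6·x^2/π + 3 + O(x^8).
The coefficient of x^7 is 0.

Final answer: 0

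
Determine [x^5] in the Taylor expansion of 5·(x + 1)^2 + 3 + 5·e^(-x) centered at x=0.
Expand to order 5: 5·(x + 1)^2 + 3 + 5·e^(-x) = -x^5/24 + 5·x^4/24 - 5·x^3/6 + 15·x^2/2 + 5·x + 13 + O(x^6).
The coefficient of x^5 is -1/24.

Final answer: -1/24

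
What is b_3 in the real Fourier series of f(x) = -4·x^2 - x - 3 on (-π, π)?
b_3 = (1/π) ∫_{-π}^{π} f(x)·sin(3x) dx.
Evaluate the integral (use parity and integration by parts as needed): b_3 = -2/3.

Final answer: -2/3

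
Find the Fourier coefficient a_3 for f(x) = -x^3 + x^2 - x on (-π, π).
a_3 = (1/π) ∫_{-π}^{π} f(x)·cos(3x) dx.
Evaluate the integral (use parity and integration by parts as needed): a_3 = -4/9.

Final answer: -4/9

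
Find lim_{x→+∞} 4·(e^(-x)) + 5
Evaluate the dominant behaviour as x → +∞; each term tends to a finite value or vanishes.
Limit = 5.

Final answer: 5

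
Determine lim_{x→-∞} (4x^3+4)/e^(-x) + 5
The quotient is an ∞/∞ indeterminate form as x → -∞.
Compare growth rates of the dominant terms (exponentials ≫ polynomials ≫ logarithms), or apply L'Hôpital's rule; the quotient → 0.
Adding the constant: 0 + 5 = 5. Limit = 5.

Final answer: 5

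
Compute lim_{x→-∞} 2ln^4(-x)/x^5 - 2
The quotient is an ∞/∞ indeterminate form as x → -∞.
Compare growth rates of the dominant terms (exponentials ≫ polynomials ≫ logarithms), or apply L'Hôpital's rule; the quotient → 0.
Adding the constant: 0 - 2 = -2. Limit = -2.

Final answer: -2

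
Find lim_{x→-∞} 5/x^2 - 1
Evaluate the dominant behaviour as x → -∞; each term tends to a finite value or vanishes.
Limit = -1.

Final answer: -1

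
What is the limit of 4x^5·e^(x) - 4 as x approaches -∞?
The product is a 0·∞ indeterminate form at x → -∞.
Rewrite the product as 4x^5 / e^(-x) (an ∞/∞ form) and apply L'Hôpital, or use the standard hierarchy e^(|x|) ≫ |x^5| as x → -∞.
The indeterminate product → 0, so the limit = -4.

Final answer: -4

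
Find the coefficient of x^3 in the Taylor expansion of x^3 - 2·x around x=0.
Expand to order 3: x^3 - 2·x = x^3 - 2·x + O(x^4).
The coefficient of x^3 is 1.

Final answer: 1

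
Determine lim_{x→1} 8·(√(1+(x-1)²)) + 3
Direct substitution at x = 1 gives 11.

Final answer: 11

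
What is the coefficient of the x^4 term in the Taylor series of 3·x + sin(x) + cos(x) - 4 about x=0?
Expand to order 4: 3·x + sin(x) + cos(x) - 4 = x^4/24 - x^3/6 - x^2/2 + 4·x - 3 + O(x^5).
The coefficient of x^4 is 1/24.

Final answer: 1/24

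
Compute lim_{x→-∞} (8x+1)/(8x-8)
Evaluate the dominant behaviour as x → -∞; each term tends to a finite value or vanishes.
Limit = 1.

Final answer: 1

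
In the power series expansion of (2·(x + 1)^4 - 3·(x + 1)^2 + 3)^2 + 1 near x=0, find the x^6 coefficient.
Expand to order 6: (2·(x + 1)^4 - 3·(x + 1)^2 + 3)^2 + 1 = 100·x^6 + 152·x^5 + 121·x^4 + 68·x^3 + 40·x^2 + 8·x + 5 + O(x^7).
The coefficient of x^6 is 100.

Final answer: 100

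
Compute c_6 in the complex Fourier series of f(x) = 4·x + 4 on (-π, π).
Compute the real Fourier coefficients first: a_6 = 0, b_6 = -4/3.
Then c_6 = (a_6 − i·b_6)/2 = 2·i/3.

Final answer: 2·i/3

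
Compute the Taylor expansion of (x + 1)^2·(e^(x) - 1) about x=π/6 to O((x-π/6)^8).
-π/3 - 1 - π^2/36 + π^2·e^(π/6)/36 + e^(π/6) + π·e^(π/6)/3 + (-2 - π/3 + π^2·e^(π/6)/36 + 2·π·e^(π/6)/3 + 3·e^(π/6))·(x - π/6) + (-1 + π^2·e^(π/6)/72 + π·e^(π/6)/2 + 7·e^(π/6)/2)·(x - π/6)^2 + (π^2·e^(π/6)/216 + 2·π·e^(π/6)/9 + 13·e^(π/6)/6)·(x - π/6)^3 + (π^2·e^(π/6)/864 + 5·π·e^(π/6)/72 + 7·e^(π/6)/8)·(x - π/6)^4 + (π^2·e^(π/6)/4320 + π·e^(π/6)/60 + 31·e^(π/6)/120)·(x - π/6)^5 + (π^2·e^(π/6)/25920 + 7·π·e^(π/6)/2160 + 43·e^(π/6)/720)·(x - π/6)^6 + (π^2·e^(π/6)/181440 + π·e^(π/6)/1890 + 19·e^(π/6)/1680)·(x - π/6)^7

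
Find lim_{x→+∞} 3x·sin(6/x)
As x → +∞: let u = 6/x → 0⁺; then 3·x·sin(6/x) = 3·6·sin(u)/u → 3·6·1 = 18.
Limit = 18.

Final answer: 18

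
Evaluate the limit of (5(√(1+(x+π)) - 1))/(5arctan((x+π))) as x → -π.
Both numerator and denominator → 0 as x → -π; this is a 0/0 indeterminate form.
Expand each to leading order near x = -π: numerator ~ 5·(x + π)/2, denominator ~ 5·(x + π).
The limit of the ratio is 1/2.

Final answer: 1/2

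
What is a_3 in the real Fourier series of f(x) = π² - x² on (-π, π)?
a_3 = (1/π) ∫_{-π}^{π} f(x)·cos(3x) dx.
Evaluate the integral (use parity and integration by parts as needed): a_3 = 4/9.

Final answer: 4/9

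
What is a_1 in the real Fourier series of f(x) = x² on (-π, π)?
a_1 = (1/π) ∫_{-π}^{π} f(x)·cos(1x) dx.
Evaluate the integral (use parity and integration by parts as needed): a_1 = -4.

Final answer: -4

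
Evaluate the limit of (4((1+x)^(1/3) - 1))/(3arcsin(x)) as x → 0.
Both numerator and denominator → 0 as x → 0; this is a 0/0 indeterminate form.
Expand each to leading order near x = 0: numerator ~ 4·x/3, denominator ~ 3·x.
The limit of the ratio is 4/9.

Final answer: 4/9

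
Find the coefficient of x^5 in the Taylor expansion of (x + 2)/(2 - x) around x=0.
Expand to order 5: (x + 2)/(2 - x) = x^5/16 + x^4/8 + x^3/4 + x^2/2 + x + 1 + O(x^6).
The coefficient of x^5 is 1/16.

Final answer: 1/16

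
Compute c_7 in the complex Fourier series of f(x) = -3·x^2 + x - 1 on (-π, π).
Compute the real Fourier coefficients first: a_7 = 12/49, b_7 = 2/7.
Then c_7 = (a_7 − i·b_7)/2 = 6/49 - i/7.

Final answer: 6/49 - i/7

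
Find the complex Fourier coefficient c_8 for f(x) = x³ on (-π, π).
Compute the real Fourier coefficients first: a_8 = 0, b_8 = 3/128 - π^2/4.
Then c_8 = (a_8 − i·b_8)/2 = -3·i/256 + i·π^2/8.

Final answer: -3·i/256 + i·π^2/8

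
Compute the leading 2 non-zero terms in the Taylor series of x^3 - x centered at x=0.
x^3 - x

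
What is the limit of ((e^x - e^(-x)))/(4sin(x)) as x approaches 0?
Both numerator and denominator → 0 as x → 0; this is a 0/0 indeterminate form.
Expand each to leading order near x = 0: numerator ~ 2·x, denominator ~ 4·x.
The limit of the ratio is 1/2.

Final answer: 1/2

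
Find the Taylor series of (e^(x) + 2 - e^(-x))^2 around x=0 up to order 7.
x^7/630 + 8·x^6/45 + x^5/15 + 4·x^4/3 + 4·x^3/3 + 4·x^2 + 8·x + 4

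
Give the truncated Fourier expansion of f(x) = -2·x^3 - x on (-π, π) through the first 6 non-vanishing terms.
(22 - 4·π^2)·sin(x) + (-2 + 2·π^2)·sin(2·x) + (2/9 - 4·π^2/3)·sin(3·x) + (1/8 + π^2)·sin(4·x) + (-4·π^2/5 - 26/125)·sin(5·x) + (2/9 + 2·π^2/3)·sin(6·x)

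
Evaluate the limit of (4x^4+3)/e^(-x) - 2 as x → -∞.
The quotient is an ∞/∞ indeterminate form as x → -∞.
Compare growth rates of the dominant terms (exponentials ≫ polynomials ≫ logarithms), or apply L'Hôpital's rule; the quotient → 0.
Adding the constant: 0 - 2 = -2. Limit = -2.

Final answer: -2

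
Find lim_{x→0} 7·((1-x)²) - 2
Direct substitution at x = 0 gives 5.

Final answer: 5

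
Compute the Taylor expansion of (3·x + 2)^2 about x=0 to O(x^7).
9·x^2 + 12·x + 4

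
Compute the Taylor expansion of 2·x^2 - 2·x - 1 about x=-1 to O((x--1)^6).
3 - 6·(x + 1) + 2·(x + 1)^2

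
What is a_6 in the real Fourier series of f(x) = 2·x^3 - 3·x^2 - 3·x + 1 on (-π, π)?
a_6 = (1/π) ∫_{-π}^{π} f(x)·cos(6x) dx.
Evaluate the integral (use parity and integration by parts as needed): a_6 = -1/3.

Final answer: -1/3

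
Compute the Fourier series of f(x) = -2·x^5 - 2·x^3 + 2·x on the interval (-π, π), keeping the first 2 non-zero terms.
(-452 - 4·π^4 + 76·π^2)·sin(x) + (-8·π^2 + 10 + 2·π^4)·sin(2·x)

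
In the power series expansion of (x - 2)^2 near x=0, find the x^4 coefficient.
Expand to order 4: (x - 2)^2 = x^2 - 4·x + 4 + O(x^5).
The coefficient of x^4 is 0.

Final answer: 0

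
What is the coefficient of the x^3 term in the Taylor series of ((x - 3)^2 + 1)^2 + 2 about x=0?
Expand to order 3: ((x - 3)^2 + 1)^2 + 2 = -12·x^3 + 56·x^2 - 120·x + 102 + O(x^4).
The coefficient of x^3 is -12.

Final answer: -12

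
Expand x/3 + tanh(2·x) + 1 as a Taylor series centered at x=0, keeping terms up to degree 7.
-2176·x^7/315 + 64·x^5/15 - 8·x^3/3 + 7·x/3 + 1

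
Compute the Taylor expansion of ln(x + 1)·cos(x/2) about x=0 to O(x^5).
-3·x^4/16 + 5·x^3/24 - x^2/2 + x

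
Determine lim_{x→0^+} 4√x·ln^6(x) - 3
The product is a 0·∞ indeterminate form at x → 0⁺.
Rewrite the product as 4·ln^6(x) / x^(-1/2) and apply L'Hôpital, or use the standard hierarchy x^(-1/2) ≫ |ln x|^6 as x → 0⁺.
The indeterminate product → 0, so the limit = -3.

Final answer: -3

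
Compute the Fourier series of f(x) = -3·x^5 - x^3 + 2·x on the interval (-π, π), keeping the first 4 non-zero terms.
(-704 - 6·π^4 + 118·π^2)·sin(x) + (-14·π^2 + 19 + 3·π^4)·sin(2·x) + (-2·π^4 - 32/27 + 34·π^2/9)·sin(3·x) + (-11·π^2/8 - 31/64 + 3·π^4/2)·sin(4·x)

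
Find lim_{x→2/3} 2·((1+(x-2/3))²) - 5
Direct substitution at x = 2/3 gives -3.

Final answer: -3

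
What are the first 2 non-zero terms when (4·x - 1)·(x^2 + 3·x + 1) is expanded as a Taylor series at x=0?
x - 1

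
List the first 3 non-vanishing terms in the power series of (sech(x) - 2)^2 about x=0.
-x^4/6 + x^2 + 1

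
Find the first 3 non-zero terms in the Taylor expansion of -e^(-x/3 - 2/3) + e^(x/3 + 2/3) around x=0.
x^2·(-e^(-2/3)/18 + e^(2/3)/18) + x·(e^(-2/3)/3 + e^(2/3)/3) - e^(-2/3) + e^(2/3)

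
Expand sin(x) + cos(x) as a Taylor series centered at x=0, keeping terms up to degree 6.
-x^6/720 + x^5/120 + x^4/24 - x^3/6 - x^2/2 + x + 1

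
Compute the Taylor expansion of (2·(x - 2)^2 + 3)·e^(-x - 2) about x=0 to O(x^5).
67·x^4·e^(-2)/24 - 47·x^3·e^(-2)/6 + 31·x^2·e^(-2)/2 - 19·x·e^(-2) + 11·e^(-2)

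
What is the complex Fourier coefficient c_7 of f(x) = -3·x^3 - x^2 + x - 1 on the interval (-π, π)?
Compute the real Fourier coefficients first: a_7 = 4/49, b_7 = 134/343 - 6·π^2/7.
Then c_7 = (a_7 − i·b_7)/2 = 2/49 - 67·i/343 + 3·i·π^2/7.

Final answer: 2/49 - 67·i/343 + 3·i·π^2/7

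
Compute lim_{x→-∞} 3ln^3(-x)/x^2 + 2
The quotient is an ∞/∞ indeterminate form as x → -∞.
Compare growth rates of the dominant terms (exponentials ≫ polynomials ≫ logarithms), or apply L'Hôpital's rule; the quotient → 0.
Adding the constant: 0 + 2 = 2. Limit = 2.

Final answer: 2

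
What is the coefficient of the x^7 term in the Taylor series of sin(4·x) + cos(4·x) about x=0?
Expand to order 7: sin(4·x) + cos(4·x) = -1024·x^7/315 - 256·x^6/45 + 128·x^5/15 + 32·x^4/3 - 32·x^3/3 - 8·x^2 + 4·x + 1 + O(x^8).
The coefficient of x^7 is -1024/315.

Final answer: -1024/315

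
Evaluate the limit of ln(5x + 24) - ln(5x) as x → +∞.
This is an ∞ − ∞ indeterminate form.
Combine the logarithms: ln(5x+24) − ln(5x) = ln((5x+24)/(5x)) = ln(1 + 24/(5x)) → ln(1) = 0.
Limit = 0.

Final answer: 0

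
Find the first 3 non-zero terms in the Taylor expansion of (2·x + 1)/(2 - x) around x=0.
5·x^2/8 + 5·x/4 + 1/2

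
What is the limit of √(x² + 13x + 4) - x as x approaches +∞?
This is an ∞ − ∞ indeterminate form.
Multiply and divide by the conjugate √(x²+13x + 4) + x; the x² terms cancel, leaving (13x + 4)/(√(x²+13x + 4)+x) → 13/2.
Limit = 13/2.

Final answer: 13/2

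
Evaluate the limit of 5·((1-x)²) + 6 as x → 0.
Direct substitution at x = 0 gives 11.

Final answer: 11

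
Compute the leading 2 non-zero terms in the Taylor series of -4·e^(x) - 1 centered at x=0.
-4·x - 5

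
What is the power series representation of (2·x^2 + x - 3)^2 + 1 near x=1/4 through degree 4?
505/64 - 21·(x - 1/4)/2 - 13·(x - 1/4)^2/2 + 8·(x - 1/4)^3 + 4·(x - 1/4)^4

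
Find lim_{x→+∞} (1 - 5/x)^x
As x → +∞: this is the defining limit (1 - 5/x)^x → e^(-5).
Limit = e^(-5).

Final answer: e^(-5)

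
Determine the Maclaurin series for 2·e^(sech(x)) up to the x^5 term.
2·e·x^4/3 - e·x^2 + 2·e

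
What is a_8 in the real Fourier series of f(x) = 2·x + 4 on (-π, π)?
a_8 = (1/π) ∫_{-π}^{π} f(x)·cos(8x) dx.
Evaluate the integral (use parity and integration by parts as needed): a_8 = 0.

Final answer: 0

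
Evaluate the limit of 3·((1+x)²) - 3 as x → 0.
Direct substitution at x = 0 gives 0.

Final answer: 0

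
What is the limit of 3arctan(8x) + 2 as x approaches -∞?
Evaluate the dominant behaviour as x → -∞; each term tends to a finite value or vanishes.
Limit = 2 - 3·π/2.

Final answer: 2 - 3·π/2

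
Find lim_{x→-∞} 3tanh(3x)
Evaluate the dominant behaviour as x → -∞; each term tends to a finite value or vanishes.
Limit = -3.

Final answer: -3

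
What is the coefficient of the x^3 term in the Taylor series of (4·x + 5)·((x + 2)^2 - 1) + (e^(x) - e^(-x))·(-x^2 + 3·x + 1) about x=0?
Expand to order 3: (4·x + 5)·((x + 2)^2 - 1) + (e^(x) - e^(-x))·(-x^2 + 3·x + 1) = 7·x^3/3 + 27·x^2 + 34·x + 15 + O(x^4).
The coefficient of x^3 is 7/3.

Final answer: 7/3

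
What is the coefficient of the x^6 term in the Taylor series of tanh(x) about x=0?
Expand to order 6: tanh(x) = 2·x^5/15 - x^3/3 + x + O(x^7).
The coefficient of x^6 is 0.

Final answer: 0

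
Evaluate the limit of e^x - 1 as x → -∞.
Evaluate the dominant behaviour as x → -∞; each term tends to a finite value or vanishes.
Limit = -1.

Final answer: -1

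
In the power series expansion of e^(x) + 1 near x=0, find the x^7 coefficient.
Expand to order 7: e^(x) + 1 = x^7/5040 + x^6/720 + x^5/120 + x^4/24 + x^3/6 + x^2/2 + x + 2 + O(x^8).
The coefficient of x^7 is 1/5040.

Final answer: 1/5040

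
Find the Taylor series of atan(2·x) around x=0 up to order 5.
32·x^5/5 - 8·x^3/3 + 2·x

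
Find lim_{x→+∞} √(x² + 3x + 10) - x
This is an ∞ − ∞ indeterminate form.
Multiply and divide by the conjugate √(x²+3x + 10) + x; the x² terms cancel, leaving (3x + 10)/(√(x²+3x + 10)+x) → 3/2.
Limit = 3/2.

Final answer: 3/2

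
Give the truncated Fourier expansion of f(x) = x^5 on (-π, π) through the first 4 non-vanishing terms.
(-40·π^2 + 2·π^4 + 240)·sin(x) + (-π^4 - 15/2 + 5·π^2)·sin(2·x) + (-40·π^2/27 + 80/81 + 2·π^4/3)·sin(3·x) + (-π^4/2 - 15/64 + 5·π^2/8)·sin(4·x)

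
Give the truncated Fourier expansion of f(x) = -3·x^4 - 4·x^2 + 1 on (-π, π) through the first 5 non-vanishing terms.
(-128 + 24·π^2)·cos(x) + (5 - 6·π^2)·cos(2·x) + 8·π^2·cos(3·x)/3 + (-3·π^2/2 - 7/16)·cos(4·x) - 3·π^4/5 - 4·π^2/3 + 1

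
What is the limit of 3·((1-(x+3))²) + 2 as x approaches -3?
Direct substitution at x = -3 gives 5.

Final answer: 5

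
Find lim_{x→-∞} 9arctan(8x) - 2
Evaluate the dominant behaviour as x → -∞; each term tends to a finite value or vanishes.
Limit = -9·π/2 - 2.

Final answer: -9·π/2 - 2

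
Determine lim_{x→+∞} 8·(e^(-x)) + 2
Evaluate the dominant behaviour as x → +∞; each term tends to a finite value or vanishes.
Limit = 2.

Final answer: 2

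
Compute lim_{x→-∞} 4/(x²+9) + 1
Evaluate the dominant behaviour as x → -∞; each term tends to a finite value or vanishes.
Limit = 1.

Final answer: 1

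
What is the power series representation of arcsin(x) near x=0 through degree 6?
3·x^5/40 + x^3/6 + x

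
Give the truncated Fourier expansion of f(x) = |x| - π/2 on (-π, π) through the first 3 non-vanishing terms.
-4·cos(x)/π - 4·cos(3·x)/(9·π) - 4·cos(5·x)/(25·π)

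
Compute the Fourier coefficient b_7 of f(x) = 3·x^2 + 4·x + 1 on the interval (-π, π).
b_7 = (1/π) ∫_{-π}^{π} f(x)·sin(7x) dx.
Evaluate the integral (use parity and integration by parts as needed): b_7 = 8/7.

Final answer: 8/7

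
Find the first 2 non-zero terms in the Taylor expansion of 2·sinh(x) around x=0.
x^3/3 + 2·x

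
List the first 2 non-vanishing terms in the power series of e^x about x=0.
x + 1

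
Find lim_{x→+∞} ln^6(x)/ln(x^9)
This is an ∞/∞ indeterminate form as x → +∞.
Write ln(x^9) = 9·ln(x), reducing the quotient to ln^5(x)/9 → ∞.
Limit = ∞.

Final answer: ∞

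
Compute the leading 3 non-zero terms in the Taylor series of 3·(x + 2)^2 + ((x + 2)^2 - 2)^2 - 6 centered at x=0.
23·x^2 + 28·x + 10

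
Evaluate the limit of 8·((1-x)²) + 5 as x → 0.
Direct substitution at x = 0 gives 13.

Final answer: 13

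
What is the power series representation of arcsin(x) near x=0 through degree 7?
5·x^7/112 + 3·x^5/40 + x^3/6 + x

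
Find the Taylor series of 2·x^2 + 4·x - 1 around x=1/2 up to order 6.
3/2 + 6·(x - 1/2) + 2·(x - 1/2)^2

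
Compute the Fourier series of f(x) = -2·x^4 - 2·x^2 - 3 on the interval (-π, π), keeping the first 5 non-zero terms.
(-88 + 16·π^2)·cos(x) + (4 - 4·π^2)·cos(2·x) + (-8/27 + 16·π^2/9)·cos(3·x) + (-π^2 - 1/8)·cos(4·x) - 2·π^4/5 - 2·π^2/3 - 3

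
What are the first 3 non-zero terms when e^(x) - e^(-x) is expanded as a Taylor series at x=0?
x^5/60 + x^3/3 + 2·x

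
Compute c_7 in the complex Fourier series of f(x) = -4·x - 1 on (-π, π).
Compute the real Fourier coefficients first: a_7 = 0, b_7 = -8/7.
Then c_7 = (a_7 − i·b_7)/2 = 4·i/7.

Final answer: 4·i/7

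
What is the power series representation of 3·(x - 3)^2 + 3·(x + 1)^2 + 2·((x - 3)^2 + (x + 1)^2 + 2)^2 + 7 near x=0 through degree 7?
8·x^4 - 32·x^3 + 134·x^2 - 204·x + 325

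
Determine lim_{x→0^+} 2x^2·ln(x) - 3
The product is a 0·∞ indeterminate form at x → 0⁺.
Rewrite the product as 2·ln(x) / x^(-2) and apply L'Hôpital, or use the standard hierarchy x^(-2) ≫ |ln x| as x → 0⁺.
The indeterminate product → 0, so the limit = -3.

Final answer: -3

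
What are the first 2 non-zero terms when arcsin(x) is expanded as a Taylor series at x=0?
x^3/6 + x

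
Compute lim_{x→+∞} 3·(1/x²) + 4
Evaluate the dominant behaviour as x → +∞; each term tends to a finite value or vanishes.
Limit = 4.

Final answer: 4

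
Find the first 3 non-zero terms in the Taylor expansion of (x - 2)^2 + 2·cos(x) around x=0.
x^4/12 - 4·x + 6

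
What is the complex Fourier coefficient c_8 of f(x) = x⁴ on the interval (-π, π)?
Compute the real Fourier coefficients first: a_8 = -3/256 + π^2/8, b_8 = 0.
Then c_8 = (a_8 − i·b_8)/2 = -3/512 + π^2/16.

Final answer: -3/512 + π^2/16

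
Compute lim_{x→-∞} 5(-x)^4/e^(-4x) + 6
The quotient is an ∞/∞ indeterminate form as x → -∞.
Compare growth rates of the dominant terms (exponentials ≫ polynomials ≫ logarithms), or apply L'Hôpital's rule; the quotient → 0.
Adding the constant: 0 + 6 = 6. Limit = 6.

Final answer: 6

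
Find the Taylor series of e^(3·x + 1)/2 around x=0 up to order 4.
27·e·x^4/16 + 9·e·x^3/4 + 9·e·x^2/4 + 3·e·x/2 + e/2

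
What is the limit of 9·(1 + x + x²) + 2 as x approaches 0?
Direct substitution at x = 0 gives 11.

Final answer: 11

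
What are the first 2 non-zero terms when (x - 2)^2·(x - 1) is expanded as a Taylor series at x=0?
8·x - 4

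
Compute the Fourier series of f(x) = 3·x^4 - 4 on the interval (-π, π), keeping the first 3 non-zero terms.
(144 - 24·π^2)·cos(x) + (-9 + 6·π^2)·cos(2·x) - 4 + 3·π^4/5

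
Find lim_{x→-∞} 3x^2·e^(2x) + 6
The product is a 0·∞ indeterminate form at x → -∞.
Rewrite the product as 3x^2 / e^(-2x) (an ∞/∞ form) and apply L'Hôpital, or use the standard hierarchy e^(2|x|) ≫ |x^2| as x → -∞.
The indeterminate product → 0, so the limit = 6.

Final answer: 6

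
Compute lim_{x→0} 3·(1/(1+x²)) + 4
Direct substitution at x = 0 gives 7.

Final answer: 7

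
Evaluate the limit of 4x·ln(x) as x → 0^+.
This is a 0·∞ indeterminate form at x → 0⁺.
Rewrite the product as 4·ln(x) / x^(-1) and apply L'Hôpital, or use the standard hierarchy x^(-1) ≫ |ln x| as x → 0⁺.
The indeterminate product → 0, so the limit = 0.

Final answer: 0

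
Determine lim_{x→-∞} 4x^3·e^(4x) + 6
The product is a 0·∞ indeterminate form at x → -∞.
Rewrite the product as 4x^3 / e^(-4x) (an ∞/∞ form) and apply L'Hôpital, or use the standard hierarchy e^(4|x|) ≫ |x^3| as x → -∞.
The indeterminate product → 0, so the limit = 6.

Final answer: 6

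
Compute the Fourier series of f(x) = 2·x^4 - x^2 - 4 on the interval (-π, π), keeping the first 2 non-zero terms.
(100 - 16·π^2)·cos(x) - 4 - π^2/3 + 2·π^4/5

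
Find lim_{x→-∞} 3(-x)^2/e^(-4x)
This is an ∞/∞ indeterminate form as x → -∞.
Compare growth rates of the dominant terms (exponentials ≫ polynomials ≫ logarithms), or apply L'Hôpital's rule; the quotient → 0.
Limit = 0.

Final answer: 0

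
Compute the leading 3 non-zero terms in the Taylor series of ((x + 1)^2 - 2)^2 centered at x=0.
2·x^2 - 4·x + 1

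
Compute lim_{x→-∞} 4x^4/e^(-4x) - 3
The quotient is an ∞/∞ indeterminate form as x → -∞.
Compare growth rates of the dominant terms (exponentials ≫ polynomials ≫ logarithms), or apply L'Hôpital's rule; the quotient → 0.
Adding the constant: 0 - 3 = -3. Limit = -3.

Final answer: -3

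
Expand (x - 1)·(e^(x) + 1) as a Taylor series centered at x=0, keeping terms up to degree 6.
x^6/144 + x^5/30 + x^4/8 + x^3/3 + x^2/2 + x - 2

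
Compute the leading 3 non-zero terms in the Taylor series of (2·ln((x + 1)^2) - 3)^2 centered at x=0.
28·x^2 - 24·x + 9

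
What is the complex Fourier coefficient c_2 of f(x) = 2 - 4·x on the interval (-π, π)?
Compute the real Fourier coefficients first: a_2 = 0, b_2 = 4.
Then c_2 = (a_2 − i·b_2)/2 = -2·i.

Final answer: -2·i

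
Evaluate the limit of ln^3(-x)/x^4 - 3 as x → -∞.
The quotient is an ∞/∞ indeterminate form as x → -∞.
Compare growth rates of the dominant terms (exponentials ≫ polynomials ≫ logarithms), or apply L'Hôpital's rule; the quotient → 0.
Adding the constant: 0 - 3 = -3. Limit = -3.

Final answer: -3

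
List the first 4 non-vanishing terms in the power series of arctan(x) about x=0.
-x^7/7 + x^5/5 - x^3/3 + x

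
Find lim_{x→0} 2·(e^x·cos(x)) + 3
Direct substitution at x = 0 gives 5.

Final answer: 5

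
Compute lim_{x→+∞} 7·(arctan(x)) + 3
Evaluate the dominant behaviour as x → +∞; each term tends to a finite value or vanishes.
Limit = 3 + 7·π/2.

Final answer: 3 + 7·π/2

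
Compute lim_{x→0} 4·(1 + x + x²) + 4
Direct substitution at x = 0 gives 8.

Final answer: 8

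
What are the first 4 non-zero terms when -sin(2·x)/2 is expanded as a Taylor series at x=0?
4·x^7/315 - 2·x^5/15 + 2·x^3/3 - x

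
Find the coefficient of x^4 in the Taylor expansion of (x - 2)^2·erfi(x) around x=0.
Expand to order 4: (x - 2)^2·erfi(x) = -8·x^4/(3·√(π)) + 14·x^3/(3·√(π)) - 8·x^2/√(π) + 8·x/√(π) + O(x^5).
The coefficient of x^4 is -8/(3·√(π)).

Final answer: -8/(3·√(π))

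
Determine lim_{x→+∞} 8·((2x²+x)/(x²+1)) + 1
Evaluate the dominant behaviour as x → +∞; each term tends to a finite value or vanishes.
Limit = 17.

Final answer: 17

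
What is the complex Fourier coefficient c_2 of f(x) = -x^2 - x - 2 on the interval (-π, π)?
Compute the real Fourier coefficients first: a_2 = -1, b_2 = 1.
Then c_2 = (a_2 − i·b_2)/2 = -1/2 - i/2.

Final answer: -1/2 - i/2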